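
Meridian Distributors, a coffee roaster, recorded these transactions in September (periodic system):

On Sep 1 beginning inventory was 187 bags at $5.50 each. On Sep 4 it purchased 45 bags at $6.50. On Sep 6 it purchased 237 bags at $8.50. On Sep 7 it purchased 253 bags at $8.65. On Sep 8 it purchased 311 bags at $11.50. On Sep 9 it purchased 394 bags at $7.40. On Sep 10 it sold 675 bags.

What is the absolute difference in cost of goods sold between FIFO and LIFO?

FIFO COGS: 187 @ $5.50 + 45 @ $6.50 + 237 @ $8.50 + 206 @ $8.65 = $5,117.40
LIFO COGS: 394 @ $7.40 + 281 @ $11.50 = $6,147.10
Difference = |$5,117.40 − $6,147.10| = $1,029.70

$1,029.70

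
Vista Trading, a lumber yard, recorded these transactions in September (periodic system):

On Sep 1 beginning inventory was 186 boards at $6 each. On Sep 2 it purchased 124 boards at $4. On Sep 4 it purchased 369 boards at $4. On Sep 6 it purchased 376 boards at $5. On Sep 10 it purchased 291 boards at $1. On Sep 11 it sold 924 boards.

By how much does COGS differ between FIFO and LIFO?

$1,114

FIFO COGS: 186 @ $6 + 124 @ $4 + 369 @ $4 + 245 @ $5 = $4,313
LIFO COGS: 291 @ $1 + 376 @ $5 + 257 @ $4 = $3,199
Difference = |$4,313 − $3,199| = $1,114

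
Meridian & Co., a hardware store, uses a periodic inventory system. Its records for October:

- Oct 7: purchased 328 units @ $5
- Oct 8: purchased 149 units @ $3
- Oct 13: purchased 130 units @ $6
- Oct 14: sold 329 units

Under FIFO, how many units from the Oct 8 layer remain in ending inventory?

Oct 14, 329 sold [FIFO — oldest first]: 328 @ $5 + 1 @ $3 = $1,643
Ending inventory: 148 @ $3 + 130 @ $6 = $1,224
Check: goods available $2,867 = COGS $1,643 + ending $1,224

148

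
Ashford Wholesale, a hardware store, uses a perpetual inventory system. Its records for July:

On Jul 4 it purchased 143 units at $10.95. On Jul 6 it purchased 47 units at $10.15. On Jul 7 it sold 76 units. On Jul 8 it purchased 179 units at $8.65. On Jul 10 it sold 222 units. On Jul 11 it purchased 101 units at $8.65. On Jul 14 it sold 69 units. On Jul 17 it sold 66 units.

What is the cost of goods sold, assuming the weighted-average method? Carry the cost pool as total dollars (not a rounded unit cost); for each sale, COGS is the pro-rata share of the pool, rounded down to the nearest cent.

COGS = $4,132.35

After Jul 4: 143 on hand, pool $1,565.85 (≈ $10.9500 each)
After Jul 6: 190 on hand, pool $2,042.90 (≈ $10.7521 each)
Jul 7, sell 76: 76/190 × $2,042.90 → $817.16
After Jul 8: 293 on hand, pool $2,774.09 (≈ $9.4679 each)
Jul 10, sell 222: 222/293 × $2,774.09 → $2,101.87
After Jul 11: 172 on hand, pool $1,545.87 (≈ $8.9876 each)
Jul 14, sell 69: 69/172 × $1,545.87 → $620.14
Jul 17, sell 66: 66/103 × $925.73 → $593.18
Total COGS = $817.16 + $2,101.87 + $620.14 + $593.18 = $4,132.35
Ending inventory (cost pool remaining) = $332.55
Check: goods available $4,464.90 = COGS $4,132.35 + ending $332.55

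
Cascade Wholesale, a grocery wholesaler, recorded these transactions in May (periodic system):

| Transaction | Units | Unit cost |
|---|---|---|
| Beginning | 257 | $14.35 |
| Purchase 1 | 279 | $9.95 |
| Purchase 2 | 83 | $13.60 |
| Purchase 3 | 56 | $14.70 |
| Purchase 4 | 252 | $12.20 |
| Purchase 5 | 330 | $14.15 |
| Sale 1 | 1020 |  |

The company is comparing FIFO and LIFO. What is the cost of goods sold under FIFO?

COGS = $12,806.35

FIFO COGS: 257 @ $14.35 + 279 @ $9.95 + 83 @ $13.60 + 56 @ $14.70 + 252 @ $12.20 + 93 @ $14.15 = $12,806.35
LIFO COGS: 330 @ $14.15 + 252 @ $12.20 + 56 @ $14.70 + 83 @ $13.60 + 279 @ $9.95 + 20 @ $14.35 = $12,758.95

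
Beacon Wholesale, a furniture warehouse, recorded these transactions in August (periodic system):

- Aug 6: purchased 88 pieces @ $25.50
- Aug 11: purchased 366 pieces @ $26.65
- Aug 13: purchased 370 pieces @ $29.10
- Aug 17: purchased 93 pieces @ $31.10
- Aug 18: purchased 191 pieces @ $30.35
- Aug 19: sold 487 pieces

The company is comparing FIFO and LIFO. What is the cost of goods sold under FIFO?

FIFO COGS: 88 @ $25.50 + 366 @ $26.65 + 33 @ $29.10 = $12,958.20
LIFO COGS: 191 @ $30.35 + 93 @ $31.10 + 203 @ $29.10 = $14,596.45

COGS = $12,958.20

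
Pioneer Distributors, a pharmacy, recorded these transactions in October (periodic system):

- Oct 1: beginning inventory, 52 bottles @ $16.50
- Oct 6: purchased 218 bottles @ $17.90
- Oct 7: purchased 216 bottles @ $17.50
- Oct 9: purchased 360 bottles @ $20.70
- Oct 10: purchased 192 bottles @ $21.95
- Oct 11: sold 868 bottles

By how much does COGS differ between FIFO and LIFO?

FIFO COGS: 52 @ $16.50 + 218 @ $17.90 + 216 @ $17.50 + 360 @ $20.70 + 22 @ $21.95 = $16,475.10
LIFO COGS: 192 @ $21.95 + 360 @ $20.70 + 216 @ $17.50 + 100 @ $17.90 = $17,236.40
Difference = |$16,475.10 − $17,236.40| = $761.30

$761.30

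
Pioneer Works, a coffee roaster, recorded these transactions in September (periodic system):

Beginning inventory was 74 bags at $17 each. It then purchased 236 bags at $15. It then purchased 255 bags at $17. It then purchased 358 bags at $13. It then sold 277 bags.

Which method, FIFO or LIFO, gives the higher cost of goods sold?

FIFO

FIFO COGS: 74 @ $17 + 203 @ $15 = $4,303
LIFO COGS: 277 @ $13 = $3,601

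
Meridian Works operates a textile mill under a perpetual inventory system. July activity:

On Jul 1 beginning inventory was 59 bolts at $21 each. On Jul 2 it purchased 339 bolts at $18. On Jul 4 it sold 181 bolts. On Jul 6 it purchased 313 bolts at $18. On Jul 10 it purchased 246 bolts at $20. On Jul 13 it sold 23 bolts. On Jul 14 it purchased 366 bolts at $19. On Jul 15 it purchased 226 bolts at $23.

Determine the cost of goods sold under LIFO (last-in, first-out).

Jul 4, 181 sold [LIFO — newest first]: 181 @ $18 = $3,258
Jul 13, 23 sold [LIFO — newest first]: 23 @ $20 = $460
Total COGS = $3,258 + $460 = $3,718
Ending inventory: 59 @ $21 + 158 @ $18 + 313 @ $18 + 223 @ $20 + 366 @ $19 + 226 @ $23 = $26,329
Check: goods available $30,047 = COGS $3,718 + ending $26,329

COGS = $3,718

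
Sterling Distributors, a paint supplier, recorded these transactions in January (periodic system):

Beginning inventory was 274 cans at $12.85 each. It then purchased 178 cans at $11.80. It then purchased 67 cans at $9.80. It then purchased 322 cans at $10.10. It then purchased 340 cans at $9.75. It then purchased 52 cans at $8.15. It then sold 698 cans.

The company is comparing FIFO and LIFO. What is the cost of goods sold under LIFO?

COGS = $6,829.40

FIFO COGS: 274 @ $12.85 + 178 @ $11.80 + 67 @ $9.80 + 179 @ $10.10 = $8,085.80
LIFO COGS: 52 @ $8.15 + 340 @ $9.75 + 306 @ $10.10 = $6,829.40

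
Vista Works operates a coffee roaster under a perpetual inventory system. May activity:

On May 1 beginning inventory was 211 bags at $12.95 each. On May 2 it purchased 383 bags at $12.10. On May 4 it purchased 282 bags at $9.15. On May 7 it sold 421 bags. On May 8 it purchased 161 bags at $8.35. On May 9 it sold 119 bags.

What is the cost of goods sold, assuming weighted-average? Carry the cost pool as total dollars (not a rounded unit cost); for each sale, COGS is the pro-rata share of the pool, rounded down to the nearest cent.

COGS = $6,038.27

After May 1: 211 on hand, pool $2,732.45 (≈ $12.9500 each)
After May 2: 594 on hand, pool $7,366.75 (≈ $12.4019 each)
After May 4: 876 on hand, pool $9,947.05 (≈ $11.3551 each)
May 7, sell 421: 421/876 × $9,947.05 → $4,780.48
After May 8: 616 on hand, pool $6,510.92 (≈ $10.5697 each)
May 9, sell 119: 119/616 × $6,510.92 → $1,257.79
Total COGS = $4,780.48 + $1,257.79 = $6,038.27
Ending inventory (cost pool remaining) = $5,253.13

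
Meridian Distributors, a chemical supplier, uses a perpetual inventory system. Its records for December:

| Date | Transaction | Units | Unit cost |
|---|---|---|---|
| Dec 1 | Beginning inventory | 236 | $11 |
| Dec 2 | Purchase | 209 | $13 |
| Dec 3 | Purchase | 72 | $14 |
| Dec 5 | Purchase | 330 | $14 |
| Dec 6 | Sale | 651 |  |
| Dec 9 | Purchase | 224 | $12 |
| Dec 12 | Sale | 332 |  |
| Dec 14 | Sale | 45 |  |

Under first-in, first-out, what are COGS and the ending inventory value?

COGS = $13,113; ending inventory = $516

Dec 6, 651 sold [FIFO — oldest first]: 236 @ $11 + 209 @ $13 + 72 @ $14 + 134 @ $14 = $8,197
Dec 12, 332 sold [FIFO — oldest first]: 196 @ $14 + 136 @ $12 = $4,376
Dec 14, 45 sold [FIFO — oldest first]: 45 @ $12 = $540
Total COGS = $8,197 + $4,376 + $540 = $13,113
Ending inventory: 43 @ $12 = $516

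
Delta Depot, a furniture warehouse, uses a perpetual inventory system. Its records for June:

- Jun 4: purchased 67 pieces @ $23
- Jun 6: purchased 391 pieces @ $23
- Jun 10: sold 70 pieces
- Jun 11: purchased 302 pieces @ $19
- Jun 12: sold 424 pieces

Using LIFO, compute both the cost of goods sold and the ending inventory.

Jun 10, 70 sold [LIFO — newest first]: 70 @ $23 = $1,610
Jun 12, 424 sold [LIFO — newest first]: 302 @ $19 + 122 @ $23 = $8,544
Total COGS = $1,610 + $8,544 = $10,154
Ending inventory: 67 @ $23 + 199 @ $23 = $6,118
Check: goods available $16,272 = COGS $10,154 + ending $6,118

COGS = $10,154; ending inventory = $6,118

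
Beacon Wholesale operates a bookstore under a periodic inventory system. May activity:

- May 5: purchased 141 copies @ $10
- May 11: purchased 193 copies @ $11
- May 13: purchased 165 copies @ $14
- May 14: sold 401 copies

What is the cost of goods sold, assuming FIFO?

May 14, 401 sold [FIFO — oldest first]: 141 @ $10 + 193 @ $11 + 67 @ $14 = $4,471
Ending inventory: 98 @ $14 = $1,372

COGS = $4,471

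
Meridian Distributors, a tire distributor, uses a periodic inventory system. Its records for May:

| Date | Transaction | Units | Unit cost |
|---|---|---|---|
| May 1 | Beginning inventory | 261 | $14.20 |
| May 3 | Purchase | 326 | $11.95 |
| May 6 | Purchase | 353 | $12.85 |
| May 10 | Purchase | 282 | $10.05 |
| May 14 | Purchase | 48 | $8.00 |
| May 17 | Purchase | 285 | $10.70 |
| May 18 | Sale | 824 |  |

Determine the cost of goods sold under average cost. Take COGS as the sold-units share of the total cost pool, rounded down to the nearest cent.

COGS = $9,753.16

May 18, sell 824: 824/1555 × $18,405.55 → $9,753.16
Ending inventory (cost pool remaining) = $8,652.39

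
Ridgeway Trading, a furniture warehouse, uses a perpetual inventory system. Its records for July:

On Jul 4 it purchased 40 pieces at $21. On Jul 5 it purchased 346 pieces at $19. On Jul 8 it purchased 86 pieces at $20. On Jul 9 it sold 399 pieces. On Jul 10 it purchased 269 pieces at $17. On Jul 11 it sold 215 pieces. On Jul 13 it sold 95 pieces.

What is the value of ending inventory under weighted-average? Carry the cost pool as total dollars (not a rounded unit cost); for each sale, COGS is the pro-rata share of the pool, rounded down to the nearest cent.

After Jul 4: 40 on hand, pool $840.00 (≈ $21.0000 each)
After Jul 5: 386 on hand, pool $7,414.00 (≈ $19.2073 each)
After Jul 8: 472 on hand, pool $9,134.00 (≈ $19.3517 each)
Jul 9, sell 399: 399/472 × $9,134.00 → $7,721.32
After Jul 10: 342 on hand, pool $5,985.68 (≈ $17.5020 each)
Jul 11, sell 215: 215/342 × $5,985.68 → $3,762.92
Jul 13, sell 95: 95/127 × $2,222.76 → $1,662.69
Total COGS = $7,721.32 + $3,762.92 + $1,662.69 = $13,146.93
Ending inventory (cost pool remaining) = $560.07

Ending inventory = $560.07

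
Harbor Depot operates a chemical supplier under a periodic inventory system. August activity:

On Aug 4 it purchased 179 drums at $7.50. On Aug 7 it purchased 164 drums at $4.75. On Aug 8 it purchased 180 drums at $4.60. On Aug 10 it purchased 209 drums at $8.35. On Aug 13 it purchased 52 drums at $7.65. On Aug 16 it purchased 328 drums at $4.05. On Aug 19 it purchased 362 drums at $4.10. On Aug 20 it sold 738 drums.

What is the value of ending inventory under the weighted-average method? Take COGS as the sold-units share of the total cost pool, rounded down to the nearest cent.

Ending inventory = $3,947.17

Aug 20, sell 738: 738/1474 × $7,905.05 → $3,957.88
Ending inventory (cost pool remaining) = $3,947.17
Check: goods available $7,905.05 = COGS $3,957.88 + ending $3,947.17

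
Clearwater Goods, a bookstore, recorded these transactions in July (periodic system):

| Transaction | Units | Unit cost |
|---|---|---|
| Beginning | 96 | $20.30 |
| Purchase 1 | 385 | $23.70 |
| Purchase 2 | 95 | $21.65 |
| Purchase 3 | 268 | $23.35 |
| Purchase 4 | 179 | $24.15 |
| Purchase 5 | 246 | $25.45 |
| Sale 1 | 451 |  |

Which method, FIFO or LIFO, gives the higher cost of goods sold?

LIFO

FIFO COGS: 96 @ $20.30 + 355 @ $23.70 = $10,362.30
LIFO COGS: 246 @ $25.45 + 179 @ $24.15 + 26 @ $23.35 = $11,190.65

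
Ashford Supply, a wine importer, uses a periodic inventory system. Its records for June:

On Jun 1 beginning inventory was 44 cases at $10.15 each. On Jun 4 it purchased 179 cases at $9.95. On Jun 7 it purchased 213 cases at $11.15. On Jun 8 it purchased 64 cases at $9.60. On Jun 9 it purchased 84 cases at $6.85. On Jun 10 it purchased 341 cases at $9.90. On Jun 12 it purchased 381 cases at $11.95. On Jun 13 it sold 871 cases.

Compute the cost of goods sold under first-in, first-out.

COGS = $8,633.70

Jun 13, 871 sold [FIFO — oldest first]: 44 @ $10.15 + 179 @ $9.95 + 213 @ $11.15 + 64 @ $9.60 + 84 @ $6.85 + 287 @ $9.90 = $8,633.70
Ending inventory: 54 @ $9.90 + 381 @ $11.95 = $5,087.55
Check: goods available $13,721.25 = COGS $8,633.70 + ending $5,087.55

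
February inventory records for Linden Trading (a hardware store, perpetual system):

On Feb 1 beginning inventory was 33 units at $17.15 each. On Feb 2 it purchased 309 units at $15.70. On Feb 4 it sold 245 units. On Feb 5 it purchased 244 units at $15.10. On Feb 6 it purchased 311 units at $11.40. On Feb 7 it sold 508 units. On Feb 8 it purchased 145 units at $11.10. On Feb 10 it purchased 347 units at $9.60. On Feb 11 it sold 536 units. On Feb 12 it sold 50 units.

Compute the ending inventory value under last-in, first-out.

Ending inventory = $832.85

Feb 4, 245 sold [LIFO — newest first]: 245 @ $15.70 = $3,846.50
Feb 7, 508 sold [LIFO — newest first]: 311 @ $11.40 + 197 @ $15.10 = $6,520.10
Feb 11, 536 sold [LIFO — newest first]: 347 @ $9.60 + 145 @ $11.10 + 44 @ $15.10 = $5,605.10
Feb 12, 50 sold [LIFO — newest first]: 3 @ $15.10 + 47 @ $15.70 = $783.20
Total COGS = $3,846.50 + $6,520.10 + $5,605.10 + $783.20 = $16,754.90
Ending inventory: 33 @ $17.15 + 17 @ $15.70 = $832.85
Check: goods available $17,587.75 = COGS $16,754.90 + ending $832.85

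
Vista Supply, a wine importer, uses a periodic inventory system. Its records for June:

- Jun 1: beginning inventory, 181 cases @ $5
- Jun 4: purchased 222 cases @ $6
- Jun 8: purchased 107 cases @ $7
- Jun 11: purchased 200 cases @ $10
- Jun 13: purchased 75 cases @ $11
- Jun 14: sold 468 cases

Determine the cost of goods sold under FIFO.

Jun 14, 468 sold [FIFO — oldest first]: 181 @ $5 + 222 @ $6 + 65 @ $7 = $2,692
Ending inventory: 42 @ $7 + 200 @ $10 + 75 @ $11 = $3,119

COGS = $2,692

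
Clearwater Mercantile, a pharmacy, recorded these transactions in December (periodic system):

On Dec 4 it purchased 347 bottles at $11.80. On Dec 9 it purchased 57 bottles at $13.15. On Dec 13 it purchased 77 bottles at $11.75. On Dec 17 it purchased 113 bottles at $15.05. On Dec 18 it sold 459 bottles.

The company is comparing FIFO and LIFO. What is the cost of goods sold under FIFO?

COGS = $5,490.40

FIFO COGS: 347 @ $11.80 + 57 @ $13.15 + 55 @ $11.75 = $5,490.40
LIFO COGS: 113 @ $15.05 + 77 @ $11.75 + 57 @ $13.15 + 212 @ $11.80 = $5,856.55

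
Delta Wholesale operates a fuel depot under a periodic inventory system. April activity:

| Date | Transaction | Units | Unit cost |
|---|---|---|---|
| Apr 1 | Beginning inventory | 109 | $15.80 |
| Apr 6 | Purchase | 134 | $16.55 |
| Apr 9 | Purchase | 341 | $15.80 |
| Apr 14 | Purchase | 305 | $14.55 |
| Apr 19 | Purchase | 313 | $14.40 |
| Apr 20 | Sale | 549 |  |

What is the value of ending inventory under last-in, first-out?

Ending inventory = $10,331.65

Apr 20, 549 sold [LIFO — newest first]: 313 @ $14.40 + 236 @ $14.55 = $7,941.00
Ending inventory: 109 @ $15.80 + 134 @ $16.55 + 341 @ $15.80 + 69 @ $14.55 = $10,331.65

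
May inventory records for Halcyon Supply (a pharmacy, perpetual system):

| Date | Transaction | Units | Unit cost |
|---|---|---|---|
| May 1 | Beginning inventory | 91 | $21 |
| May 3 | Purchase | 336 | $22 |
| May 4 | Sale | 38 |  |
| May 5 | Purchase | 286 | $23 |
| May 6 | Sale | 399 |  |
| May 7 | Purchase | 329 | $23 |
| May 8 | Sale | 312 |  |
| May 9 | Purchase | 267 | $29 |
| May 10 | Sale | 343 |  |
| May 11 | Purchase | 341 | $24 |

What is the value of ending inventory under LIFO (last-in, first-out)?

Ending inventory = $12,867

May 4, 38 sold [LIFO — newest first]: 38 @ $22 = $836
May 6, 399 sold [LIFO — newest first]: 286 @ $23 + 113 @ $22 = $9,064
May 8, 312 sold [LIFO — newest first]: 312 @ $23 = $7,176
May 10, 343 sold [LIFO — newest first]: 267 @ $29 + 17 @ $23 + 59 @ $22 = $9,432
Total COGS = $836 + $9,064 + $7,176 + $9,432 = $26,508
Ending inventory: 91 @ $21 + 126 @ $22 + 341 @ $24 = $12,867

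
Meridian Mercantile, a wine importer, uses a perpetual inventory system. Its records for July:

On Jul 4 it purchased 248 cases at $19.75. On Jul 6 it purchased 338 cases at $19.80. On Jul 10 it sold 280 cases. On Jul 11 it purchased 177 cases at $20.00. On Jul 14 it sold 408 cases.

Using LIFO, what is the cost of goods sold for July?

Jul 10, 280 sold [LIFO — newest first]: 280 @ $19.80 = $5,544.00
Jul 14, 408 sold [LIFO — newest first]: 177 @ $20.00 + 58 @ $19.80 + 173 @ $19.75 = $8,105.15
Total COGS = $5,544.00 + $8,105.15 = $13,649.15
Ending inventory: 75 @ $19.75 = $1,481.25

COGS = $13,649.15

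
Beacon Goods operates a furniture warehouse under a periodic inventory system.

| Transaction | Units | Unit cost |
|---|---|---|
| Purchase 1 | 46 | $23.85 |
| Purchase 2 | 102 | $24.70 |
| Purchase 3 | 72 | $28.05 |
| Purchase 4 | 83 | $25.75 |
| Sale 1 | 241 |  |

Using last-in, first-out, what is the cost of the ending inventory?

Ending inventory = $1,492.30

Sale 1 (241) [LIFO — newest first]: 83 @ $25.75 + 72 @ $28.05 + 86 @ $24.70 = $6,281.05
Ending inventory: 46 @ $23.85 + 16 @ $24.70 = $1,492.30
Check: goods available $7,773.35 = COGS $6,281.05 + ending $1,492.30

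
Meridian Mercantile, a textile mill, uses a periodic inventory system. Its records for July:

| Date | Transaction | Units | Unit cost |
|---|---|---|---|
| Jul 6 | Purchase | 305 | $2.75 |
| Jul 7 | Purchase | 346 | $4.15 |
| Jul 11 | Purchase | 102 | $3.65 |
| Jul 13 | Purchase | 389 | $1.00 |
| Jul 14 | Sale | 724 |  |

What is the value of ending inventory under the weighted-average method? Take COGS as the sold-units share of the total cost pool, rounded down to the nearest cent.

Jul 14, sell 724: 724/1142 × $3,035.95 → $1,924.71
Ending inventory (cost pool remaining) = $1,111.24
Check: goods available $3,035.95 = COGS $1,924.71 + ending $1,111.24

Ending inventory = $1,111.24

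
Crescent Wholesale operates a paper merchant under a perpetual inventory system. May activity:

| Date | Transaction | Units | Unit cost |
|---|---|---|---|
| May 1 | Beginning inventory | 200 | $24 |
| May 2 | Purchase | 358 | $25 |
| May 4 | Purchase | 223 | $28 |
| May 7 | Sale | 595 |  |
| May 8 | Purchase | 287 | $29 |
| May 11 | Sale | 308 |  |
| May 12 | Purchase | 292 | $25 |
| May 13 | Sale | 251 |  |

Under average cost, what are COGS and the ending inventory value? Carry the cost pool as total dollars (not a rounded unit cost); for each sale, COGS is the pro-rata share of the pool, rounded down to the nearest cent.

COGS = $30,268.91; ending inventory = $5,348.09

After May 1: 200 on hand, pool $4,800.00 (≈ $24.0000 each)
After May 2: 558 on hand, pool $13,750.00 (≈ $24.6416 each)
After May 4: 781 on hand, pool $19,994.00 (≈ $25.6005 each)
May 7, sell 595: 595/781 × $19,994.00 → $15,232.30
After May 8: 473 on hand, pool $13,084.70 (≈ $27.6632 each)
May 11, sell 308: 308/473 × $13,084.70 → $8,520.26
After May 12: 457 on hand, pool $11,864.44 (≈ $25.9616 each)
May 13, sell 251: 251/457 × $11,864.44 → $6,516.35
Total COGS = $15,232.30 + $8,520.26 + $6,516.35 = $30,268.91
Ending inventory (cost pool remaining) = $5,348.09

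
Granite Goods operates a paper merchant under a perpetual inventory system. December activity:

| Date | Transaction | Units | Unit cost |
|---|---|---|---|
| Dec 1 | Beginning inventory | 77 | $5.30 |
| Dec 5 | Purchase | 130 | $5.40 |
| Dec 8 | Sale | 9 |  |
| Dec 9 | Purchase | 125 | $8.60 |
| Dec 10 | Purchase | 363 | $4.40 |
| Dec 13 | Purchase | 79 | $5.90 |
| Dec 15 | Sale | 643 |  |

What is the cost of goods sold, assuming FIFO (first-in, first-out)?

COGS = $3,593.10

Dec 8, 9 sold [FIFO — oldest first]: 9 @ $5.30 = $47.70
Dec 15, 643 sold [FIFO — oldest first]: 68 @ $5.30 + 130 @ $5.40 + 125 @ $8.60 + 320 @ $4.40 = $3,545.40
Total COGS = $47.70 + $3,545.40 = $3,593.10
Ending inventory: 43 @ $4.40 + 79 @ $5.90 = $655.30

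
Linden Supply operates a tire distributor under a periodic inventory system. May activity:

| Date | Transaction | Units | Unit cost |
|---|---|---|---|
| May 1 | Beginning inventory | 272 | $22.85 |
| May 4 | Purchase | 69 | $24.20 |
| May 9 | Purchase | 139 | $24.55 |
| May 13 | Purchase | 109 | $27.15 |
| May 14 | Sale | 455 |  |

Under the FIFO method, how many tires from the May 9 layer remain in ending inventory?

May 14, 455 sold [FIFO — oldest first]: 272 @ $22.85 + 69 @ $24.20 + 114 @ $24.55 = $10,683.70
Ending inventory: 25 @ $24.55 + 109 @ $27.15 = $3,573.10
Check: goods available $14,256.80 = COGS $10,683.70 + ending $3,573.10

25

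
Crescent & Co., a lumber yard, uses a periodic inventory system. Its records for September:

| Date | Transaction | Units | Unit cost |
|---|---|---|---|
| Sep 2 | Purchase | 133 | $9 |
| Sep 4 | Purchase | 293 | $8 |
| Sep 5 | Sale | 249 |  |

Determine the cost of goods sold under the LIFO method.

COGS = $1,992

Sep 5, 249 sold [LIFO — newest first]: 249 @ $8 = $1,992
Ending inventory: 133 @ $9 + 44 @ $8 = $1,549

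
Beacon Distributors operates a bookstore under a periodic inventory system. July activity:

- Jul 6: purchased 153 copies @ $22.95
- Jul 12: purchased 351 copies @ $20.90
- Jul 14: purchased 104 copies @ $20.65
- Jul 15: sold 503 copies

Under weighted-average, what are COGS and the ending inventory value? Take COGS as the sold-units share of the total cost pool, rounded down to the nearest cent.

COGS = $10,750.67; ending inventory = $2,244.18

Jul 15, sell 503: 503/608 × $12,994.85 → $10,750.67
Ending inventory (cost pool remaining) = $2,244.18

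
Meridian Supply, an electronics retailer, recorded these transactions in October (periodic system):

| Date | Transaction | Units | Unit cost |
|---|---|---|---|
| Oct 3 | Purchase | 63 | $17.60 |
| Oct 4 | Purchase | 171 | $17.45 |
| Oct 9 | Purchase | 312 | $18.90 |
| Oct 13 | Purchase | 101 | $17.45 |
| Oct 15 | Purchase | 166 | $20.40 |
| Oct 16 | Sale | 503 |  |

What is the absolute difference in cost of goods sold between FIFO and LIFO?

FIFO COGS: 63 @ $17.60 + 171 @ $17.45 + 269 @ $18.90 = $9,176.85
LIFO COGS: 166 @ $20.40 + 101 @ $17.45 + 236 @ $18.90 = $9,609.25
Difference = |$9,176.85 − $9,609.25| = $432.40

$432.40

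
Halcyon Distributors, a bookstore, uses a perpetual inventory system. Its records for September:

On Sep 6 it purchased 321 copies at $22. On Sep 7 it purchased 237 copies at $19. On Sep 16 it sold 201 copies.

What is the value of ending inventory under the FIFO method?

Ending inventory = $7,143

Sep 16, 201 sold [FIFO — oldest first]: 201 @ $22 = $4,422
Ending inventory: 120 @ $22 + 237 @ $19 = $7,143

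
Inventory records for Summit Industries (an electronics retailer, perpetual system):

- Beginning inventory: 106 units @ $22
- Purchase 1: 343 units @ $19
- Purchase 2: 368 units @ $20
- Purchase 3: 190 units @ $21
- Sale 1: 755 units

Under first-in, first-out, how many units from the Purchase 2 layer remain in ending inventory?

62

Sale 1 (755) [FIFO — oldest first]: 106 @ $22 + 343 @ $19 + 306 @ $20 = $14,969
Ending inventory: 62 @ $20 + 190 @ $21 = $5,230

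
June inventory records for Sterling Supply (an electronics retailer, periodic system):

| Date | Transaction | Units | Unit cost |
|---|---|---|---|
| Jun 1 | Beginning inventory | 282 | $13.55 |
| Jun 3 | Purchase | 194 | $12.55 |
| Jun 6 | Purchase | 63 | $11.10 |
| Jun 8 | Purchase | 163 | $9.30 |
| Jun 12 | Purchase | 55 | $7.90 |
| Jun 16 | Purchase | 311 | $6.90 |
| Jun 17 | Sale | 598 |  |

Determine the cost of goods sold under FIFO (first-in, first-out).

Jun 17, 598 sold [FIFO — oldest first]: 282 @ $13.55 + 194 @ $12.55 + 63 @ $11.10 + 59 @ $9.30 = $7,503.80
Ending inventory: 104 @ $9.30 + 55 @ $7.90 + 311 @ $6.90 = $3,547.60
Check: goods available $11,051.40 = COGS $7,503.80 + ending $3,547.60

COGS = $7,503.80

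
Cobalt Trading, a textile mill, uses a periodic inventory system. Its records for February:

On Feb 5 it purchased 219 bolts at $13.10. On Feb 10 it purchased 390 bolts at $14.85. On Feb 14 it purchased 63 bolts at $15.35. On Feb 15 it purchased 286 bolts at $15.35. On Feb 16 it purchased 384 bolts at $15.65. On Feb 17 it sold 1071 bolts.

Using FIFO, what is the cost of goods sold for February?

Feb 17, 1071 sold [FIFO — oldest first]: 219 @ $13.10 + 390 @ $14.85 + 63 @ $15.35 + 286 @ $15.35 + 113 @ $15.65 = $15,786.00
Ending inventory: 271 @ $15.65 = $4,241.15
Check: goods available $20,027.15 = COGS $15,786.00 + ending $4,241.15

COGS = $15,786.00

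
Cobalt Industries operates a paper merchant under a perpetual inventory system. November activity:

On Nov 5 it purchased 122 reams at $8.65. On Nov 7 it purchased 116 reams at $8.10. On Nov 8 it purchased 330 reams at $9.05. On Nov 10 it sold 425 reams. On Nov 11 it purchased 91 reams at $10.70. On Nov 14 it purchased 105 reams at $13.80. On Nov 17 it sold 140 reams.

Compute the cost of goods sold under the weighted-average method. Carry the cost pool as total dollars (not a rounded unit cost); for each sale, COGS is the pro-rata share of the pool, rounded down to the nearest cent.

COGS = $5,245.72

After Nov 5: 122 on hand, pool $1,055.30 (≈ $8.6500 each)
After Nov 7: 238 on hand, pool $1,994.90 (≈ $8.3819 each)
After Nov 8: 568 on hand, pool $4,981.40 (≈ $8.7701 each)
Nov 10, sell 425: 425/568 × $4,981.40 → $3,727.27
After Nov 11: 234 on hand, pool $2,227.83 (≈ $9.5206 each)
After Nov 14: 339 on hand, pool $3,676.83 (≈ $10.8461 each)
Nov 17, sell 140: 140/339 × $3,676.83 → $1,518.45
Total COGS = $3,727.27 + $1,518.45 = $5,245.72
Ending inventory (cost pool remaining) = $2,158.38
Check: goods available $7,404.10 = COGS $5,245.72 + ending $2,158.38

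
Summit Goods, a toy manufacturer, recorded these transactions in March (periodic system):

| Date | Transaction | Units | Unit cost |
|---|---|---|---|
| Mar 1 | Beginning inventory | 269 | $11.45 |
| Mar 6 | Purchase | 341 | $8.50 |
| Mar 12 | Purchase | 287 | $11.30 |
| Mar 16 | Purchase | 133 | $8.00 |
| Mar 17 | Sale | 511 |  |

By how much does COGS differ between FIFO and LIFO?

$56.45

FIFO COGS: 269 @ $11.45 + 242 @ $8.50 = $5,137.05
LIFO COGS: 133 @ $8.00 + 287 @ $11.30 + 91 @ $8.50 = $5,080.60
Difference = |$5,137.05 − $5,080.60| = $56.45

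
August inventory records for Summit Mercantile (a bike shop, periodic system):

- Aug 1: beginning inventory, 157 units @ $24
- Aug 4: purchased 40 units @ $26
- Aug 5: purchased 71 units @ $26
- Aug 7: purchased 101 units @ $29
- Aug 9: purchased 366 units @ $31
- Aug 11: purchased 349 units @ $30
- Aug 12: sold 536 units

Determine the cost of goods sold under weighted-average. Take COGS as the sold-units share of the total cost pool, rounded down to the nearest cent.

Aug 12, sell 536: 536/1084 × $31,399.00 → $15,525.70
Ending inventory (cost pool remaining) = $15,873.30

COGS = $15,525.70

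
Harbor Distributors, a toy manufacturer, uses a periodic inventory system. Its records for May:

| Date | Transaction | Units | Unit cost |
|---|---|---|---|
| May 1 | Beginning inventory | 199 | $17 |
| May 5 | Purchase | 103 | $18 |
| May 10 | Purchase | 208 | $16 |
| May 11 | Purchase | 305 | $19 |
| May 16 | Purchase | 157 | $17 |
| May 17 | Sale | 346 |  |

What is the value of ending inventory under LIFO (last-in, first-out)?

Ending inventory = $10,769

May 17, 346 sold [LIFO — newest first]: 157 @ $17 + 189 @ $19 = $6,260
Ending inventory: 199 @ $17 + 103 @ $18 + 208 @ $16 + 116 @ $19 = $10,769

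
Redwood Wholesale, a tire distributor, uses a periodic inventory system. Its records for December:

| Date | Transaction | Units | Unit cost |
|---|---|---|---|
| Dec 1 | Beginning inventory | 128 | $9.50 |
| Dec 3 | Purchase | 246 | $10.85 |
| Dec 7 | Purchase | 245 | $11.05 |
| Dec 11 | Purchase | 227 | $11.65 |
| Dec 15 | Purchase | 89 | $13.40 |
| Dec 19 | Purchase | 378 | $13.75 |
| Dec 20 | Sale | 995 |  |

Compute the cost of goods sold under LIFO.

COGS = $12,349.50

Dec 20, 995 sold [LIFO — newest first]: 378 @ $13.75 + 89 @ $13.40 + 227 @ $11.65 + 245 @ $11.05 + 56 @ $10.85 = $12,349.50
Ending inventory: 128 @ $9.50 + 190 @ $10.85 = $3,277.50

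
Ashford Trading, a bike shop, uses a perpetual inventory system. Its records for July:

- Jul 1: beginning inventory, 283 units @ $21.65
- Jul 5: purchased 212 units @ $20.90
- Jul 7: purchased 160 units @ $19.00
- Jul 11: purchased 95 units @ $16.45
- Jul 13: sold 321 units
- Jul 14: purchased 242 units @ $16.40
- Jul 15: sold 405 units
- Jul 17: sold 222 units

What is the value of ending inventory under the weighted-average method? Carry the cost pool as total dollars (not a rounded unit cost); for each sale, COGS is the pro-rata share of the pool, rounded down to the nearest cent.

After Jul 1: 283 on hand, pool $6,126.95 (≈ $21.6500 each)
After Jul 5: 495 on hand, pool $10,557.75 (≈ $21.3288 each)
After Jul 7: 655 on hand, pool $13,597.75 (≈ $20.7599 each)
After Jul 11: 750 on hand, pool $15,160.50 (≈ $20.2140 each)
Jul 13, sell 321: 321/750 × $15,160.50 → $6,488.69
After Jul 14: 671 on hand, pool $12,640.61 (≈ $18.8385 each)
Jul 15, sell 405: 405/671 × $12,640.61 → $7,629.57
Jul 17, sell 222: 222/266 × $5,011.04 → $4,182.14
Total COGS = $6,488.69 + $7,629.57 + $4,182.14 = $18,300.40
Ending inventory (cost pool remaining) = $828.90

Ending inventory = $828.90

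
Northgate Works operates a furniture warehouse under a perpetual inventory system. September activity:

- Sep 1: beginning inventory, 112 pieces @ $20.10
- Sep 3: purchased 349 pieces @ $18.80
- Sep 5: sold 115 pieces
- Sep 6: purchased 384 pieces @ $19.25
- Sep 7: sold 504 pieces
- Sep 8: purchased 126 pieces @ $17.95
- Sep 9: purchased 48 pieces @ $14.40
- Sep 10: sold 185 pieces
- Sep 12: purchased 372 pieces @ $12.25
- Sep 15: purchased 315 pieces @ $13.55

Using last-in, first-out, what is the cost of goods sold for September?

COGS = $14,969.70

Sep 5, 115 sold [LIFO — newest first]: 115 @ $18.80 = $2,162.00
Sep 7, 504 sold [LIFO — newest first]: 384 @ $19.25 + 120 @ $18.80 = $9,648.00
Sep 10, 185 sold [LIFO — newest first]: 48 @ $14.40 + 126 @ $17.95 + 11 @ $18.80 = $3,159.70
Total COGS = $2,162.00 + $9,648.00 + $3,159.70 = $14,969.70
Ending inventory: 112 @ $20.10 + 103 @ $18.80 + 372 @ $12.25 + 315 @ $13.55 = $13,012.85
Check: goods available $27,982.55 = COGS $14,969.70 + ending $13,012.85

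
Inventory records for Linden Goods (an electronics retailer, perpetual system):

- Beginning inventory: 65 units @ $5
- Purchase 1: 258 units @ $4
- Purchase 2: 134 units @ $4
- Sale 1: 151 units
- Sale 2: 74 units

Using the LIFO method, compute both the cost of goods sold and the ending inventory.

Sale 1 (151) [LIFO — newest first]: 134 @ $4 + 17 @ $4 = $604
Sale 2 (74) [LIFO — newest first]: 74 @ $4 = $296
Total COGS = $604 + $296 = $900
Ending inventory: 65 @ $5 + 167 @ $4 = $993

COGS = $900; ending inventory = $993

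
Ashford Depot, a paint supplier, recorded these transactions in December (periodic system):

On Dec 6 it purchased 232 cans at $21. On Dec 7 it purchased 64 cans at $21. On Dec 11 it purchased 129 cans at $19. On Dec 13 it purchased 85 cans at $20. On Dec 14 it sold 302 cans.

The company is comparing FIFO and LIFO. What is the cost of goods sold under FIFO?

COGS = $6,330

FIFO COGS: 232 @ $21 + 64 @ $21 + 6 @ $19 = $6,330
LIFO COGS: 85 @ $20 + 129 @ $19 + 64 @ $21 + 24 @ $21 = $5,999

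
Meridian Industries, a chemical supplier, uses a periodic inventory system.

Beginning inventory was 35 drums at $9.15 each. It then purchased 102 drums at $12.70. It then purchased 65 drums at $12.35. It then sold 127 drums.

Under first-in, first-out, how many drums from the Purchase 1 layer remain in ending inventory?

Sale 1 (127) [FIFO — oldest first]: 35 @ $9.15 + 92 @ $12.70 = $1,488.65
Ending inventory: 10 @ $12.70 + 65 @ $12.35 = $929.75

10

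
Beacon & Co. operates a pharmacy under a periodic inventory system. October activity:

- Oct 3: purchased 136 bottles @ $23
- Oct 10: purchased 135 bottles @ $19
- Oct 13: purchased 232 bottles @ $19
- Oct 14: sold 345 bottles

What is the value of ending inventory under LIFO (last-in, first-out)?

Ending inventory = $3,546

Oct 14, 345 sold [LIFO — newest first]: 232 @ $19 + 113 @ $19 = $6,555
Ending inventory: 136 @ $23 + 22 @ $19 = $3,546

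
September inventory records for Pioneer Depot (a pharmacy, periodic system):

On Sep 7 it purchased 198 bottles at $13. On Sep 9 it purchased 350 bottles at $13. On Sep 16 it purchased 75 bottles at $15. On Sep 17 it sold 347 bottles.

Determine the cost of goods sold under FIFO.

COGS = $4,511

Sep 17, 347 sold [FIFO — oldest first]: 198 @ $13 + 149 @ $13 = $4,511
Ending inventory: 201 @ $13 + 75 @ $15 = $3,738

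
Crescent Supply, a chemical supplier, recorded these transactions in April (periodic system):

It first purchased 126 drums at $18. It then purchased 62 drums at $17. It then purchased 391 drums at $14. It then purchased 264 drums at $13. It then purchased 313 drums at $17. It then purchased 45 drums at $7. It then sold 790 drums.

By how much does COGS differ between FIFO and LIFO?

$119

FIFO COGS: 126 @ $18 + 62 @ $17 + 391 @ $14 + 211 @ $13 = $11,539
LIFO COGS: 45 @ $7 + 313 @ $17 + 264 @ $13 + 168 @ $14 = $11,420
Difference = |$11,539 − $11,420| = $119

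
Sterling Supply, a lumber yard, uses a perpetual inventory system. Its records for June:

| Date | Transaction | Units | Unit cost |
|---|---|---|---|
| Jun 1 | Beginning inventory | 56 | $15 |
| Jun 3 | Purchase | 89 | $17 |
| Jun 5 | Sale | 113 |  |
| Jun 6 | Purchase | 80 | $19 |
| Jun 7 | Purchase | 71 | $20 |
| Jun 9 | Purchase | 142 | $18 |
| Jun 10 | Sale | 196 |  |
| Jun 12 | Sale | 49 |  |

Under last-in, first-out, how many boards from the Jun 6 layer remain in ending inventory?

Jun 5, 113 sold [LIFO — newest first]: 89 @ $17 + 24 @ $15 = $1,873
Jun 10, 196 sold [LIFO — newest first]: 142 @ $18 + 54 @ $20 = $3,636
Jun 12, 49 sold [LIFO — newest first]: 17 @ $20 + 32 @ $19 = $948
Total COGS = $1,873 + $3,636 + $948 = $6,457
Ending inventory: 32 @ $15 + 48 @ $19 = $1,392

48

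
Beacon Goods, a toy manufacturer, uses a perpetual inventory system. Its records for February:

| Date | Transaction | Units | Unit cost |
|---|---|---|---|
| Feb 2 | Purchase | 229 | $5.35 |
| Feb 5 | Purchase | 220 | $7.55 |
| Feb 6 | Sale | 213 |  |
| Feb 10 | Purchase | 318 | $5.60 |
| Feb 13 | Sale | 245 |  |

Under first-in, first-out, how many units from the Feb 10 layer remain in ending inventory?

309

Feb 6, 213 sold [FIFO — oldest first]: 213 @ $5.35 = $1,139.55
Feb 13, 245 sold [FIFO — oldest first]: 16 @ $5.35 + 220 @ $7.55 + 9 @ $5.60 = $1,797.00
Total COGS = $1,139.55 + $1,797.00 = $2,936.55
Ending inventory: 309 @ $5.60 = $1,730.40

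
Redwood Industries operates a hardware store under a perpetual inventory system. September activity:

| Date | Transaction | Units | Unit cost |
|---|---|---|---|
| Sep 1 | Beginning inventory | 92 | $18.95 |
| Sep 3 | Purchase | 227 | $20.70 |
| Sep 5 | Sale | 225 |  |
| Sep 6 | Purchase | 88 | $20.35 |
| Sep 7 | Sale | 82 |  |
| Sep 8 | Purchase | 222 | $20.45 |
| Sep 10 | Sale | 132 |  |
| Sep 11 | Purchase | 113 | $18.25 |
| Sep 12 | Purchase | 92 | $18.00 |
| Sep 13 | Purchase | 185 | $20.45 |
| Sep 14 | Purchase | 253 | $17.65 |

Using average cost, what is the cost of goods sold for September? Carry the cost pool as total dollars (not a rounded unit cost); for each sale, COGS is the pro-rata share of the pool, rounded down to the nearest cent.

COGS = $8,898.10

After Sep 1: 92 on hand, pool $1,743.40 (≈ $18.9500 each)
After Sep 3: 319 on hand, pool $6,442.30 (≈ $20.1953 each)
Sep 5, sell 225: 225/319 × $6,442.30 → $4,543.94
After Sep 6: 182 on hand, pool $3,689.16 (≈ $20.2701 each)
Sep 7, sell 82: 82/182 × $3,689.16 → $1,662.14
After Sep 8: 322 on hand, pool $6,566.92 (≈ $20.3942 each)
Sep 10, sell 132: 132/322 × $6,566.92 → $2,692.02
After Sep 11: 303 on hand, pool $5,937.15 (≈ $19.5946 each)
After Sep 12: 395 on hand, pool $7,593.15 (≈ $19.2232 each)
After Sep 13: 580 on hand, pool $11,376.40 (≈ $19.6145 each)
After Sep 14: 833 on hand, pool $15,841.85 (≈ $19.0178 each)
Total COGS = $4,543.94 + $1,662.14 + $2,692.02 = $8,898.10
Ending inventory (cost pool remaining) = $15,841.85
Check: goods available $24,739.95 = COGS $8,898.10 + ending $15,841.85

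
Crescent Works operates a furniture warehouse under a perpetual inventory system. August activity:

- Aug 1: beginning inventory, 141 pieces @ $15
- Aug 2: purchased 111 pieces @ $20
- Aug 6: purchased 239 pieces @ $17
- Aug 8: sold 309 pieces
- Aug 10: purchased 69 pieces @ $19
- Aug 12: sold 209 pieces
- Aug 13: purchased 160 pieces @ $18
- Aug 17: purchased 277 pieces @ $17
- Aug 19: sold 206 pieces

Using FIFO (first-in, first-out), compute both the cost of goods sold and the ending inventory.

Aug 8, 309 sold [FIFO — oldest first]: 141 @ $15 + 111 @ $20 + 57 @ $17 = $5,304
Aug 12, 209 sold [FIFO — oldest first]: 182 @ $17 + 27 @ $19 = $3,607
Aug 19, 206 sold [FIFO — oldest first]: 42 @ $19 + 160 @ $18 + 4 @ $17 = $3,746
Total COGS = $5,304 + $3,607 + $3,746 = $12,657
Ending inventory: 273 @ $17 = $4,641

COGS = $12,657; ending inventory = $4,641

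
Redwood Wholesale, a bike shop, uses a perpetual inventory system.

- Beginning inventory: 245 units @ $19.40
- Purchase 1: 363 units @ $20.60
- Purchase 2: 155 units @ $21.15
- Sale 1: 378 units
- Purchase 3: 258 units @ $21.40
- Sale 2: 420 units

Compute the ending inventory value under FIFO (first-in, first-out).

Sale 1 (378) [FIFO — oldest first]: 245 @ $19.40 + 133 @ $20.60 = $7,492.80
Sale 2 (420) [FIFO — oldest first]: 230 @ $20.60 + 155 @ $21.15 + 35 @ $21.40 = $8,765.25
Total COGS = $7,492.80 + $8,765.25 = $16,258.05
Ending inventory: 223 @ $21.40 = $4,772.20

Ending inventory = $4,772.20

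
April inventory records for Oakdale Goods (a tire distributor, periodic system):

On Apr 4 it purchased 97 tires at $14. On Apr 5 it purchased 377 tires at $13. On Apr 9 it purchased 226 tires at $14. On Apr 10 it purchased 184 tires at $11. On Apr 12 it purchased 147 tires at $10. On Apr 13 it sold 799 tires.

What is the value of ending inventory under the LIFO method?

Apr 13, 799 sold [LIFO — newest first]: 147 @ $10 + 184 @ $11 + 226 @ $14 + 242 @ $13 = $9,804
Ending inventory: 97 @ $14 + 135 @ $13 = $3,113
Check: goods available $12,917 = COGS $9,804 + ending $3,113

Ending inventory = $3,113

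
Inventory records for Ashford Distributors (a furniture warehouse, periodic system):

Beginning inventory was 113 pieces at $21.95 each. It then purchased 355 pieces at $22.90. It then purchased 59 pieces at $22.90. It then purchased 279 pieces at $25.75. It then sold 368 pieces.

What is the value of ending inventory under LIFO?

Sale 1 (368) [LIFO — newest first]: 279 @ $25.75 + 59 @ $22.90 + 30 @ $22.90 = $9,222.35
Ending inventory: 113 @ $21.95 + 325 @ $22.90 = $9,922.85

Ending inventory = $9,922.85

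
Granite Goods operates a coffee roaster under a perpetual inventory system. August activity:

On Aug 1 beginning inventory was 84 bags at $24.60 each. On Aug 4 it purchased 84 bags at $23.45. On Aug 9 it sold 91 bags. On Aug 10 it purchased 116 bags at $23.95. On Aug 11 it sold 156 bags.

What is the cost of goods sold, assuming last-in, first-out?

COGS = $5,904.20

Aug 9, 91 sold [LIFO — newest first]: 84 @ $23.45 + 7 @ $24.60 = $2,142.00
Aug 11, 156 sold [LIFO — newest first]: 116 @ $23.95 + 40 @ $24.60 = $3,762.20
Total COGS = $2,142.00 + $3,762.20 = $5,904.20
Ending inventory: 37 @ $24.60 = $910.20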